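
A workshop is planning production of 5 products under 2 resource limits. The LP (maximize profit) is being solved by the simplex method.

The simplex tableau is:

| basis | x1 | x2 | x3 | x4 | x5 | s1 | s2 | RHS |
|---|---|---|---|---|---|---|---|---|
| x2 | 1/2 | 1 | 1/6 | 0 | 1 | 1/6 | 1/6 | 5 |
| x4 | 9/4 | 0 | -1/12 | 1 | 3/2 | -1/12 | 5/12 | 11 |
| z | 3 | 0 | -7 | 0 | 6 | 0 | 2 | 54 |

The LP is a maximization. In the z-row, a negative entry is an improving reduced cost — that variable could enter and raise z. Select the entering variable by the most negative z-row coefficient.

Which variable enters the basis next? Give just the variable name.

x3

Objective-row coefficients: x1: 3, x2: 0, x3: -7, x4: 0, x5: 6, s1: 0, s2: 2.
The most negative is -7 in column x3, so x3 enters.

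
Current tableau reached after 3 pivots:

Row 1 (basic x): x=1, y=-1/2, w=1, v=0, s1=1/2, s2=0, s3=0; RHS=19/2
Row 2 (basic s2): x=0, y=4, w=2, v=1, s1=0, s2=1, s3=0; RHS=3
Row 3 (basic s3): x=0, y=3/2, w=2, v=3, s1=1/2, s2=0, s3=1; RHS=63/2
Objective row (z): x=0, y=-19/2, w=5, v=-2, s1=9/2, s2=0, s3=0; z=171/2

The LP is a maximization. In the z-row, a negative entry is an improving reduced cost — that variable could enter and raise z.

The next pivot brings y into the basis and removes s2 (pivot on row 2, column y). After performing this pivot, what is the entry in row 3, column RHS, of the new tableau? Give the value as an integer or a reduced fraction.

Pivot element is row 2, column y: 4.
Normalize row 2: new (row 2, RHS) = 3/4 = 3/4.
row 3 ← row 3 − (3/2)·(new row 2): 63/2 − (3/2)·(3/4) = 243/8.

243/8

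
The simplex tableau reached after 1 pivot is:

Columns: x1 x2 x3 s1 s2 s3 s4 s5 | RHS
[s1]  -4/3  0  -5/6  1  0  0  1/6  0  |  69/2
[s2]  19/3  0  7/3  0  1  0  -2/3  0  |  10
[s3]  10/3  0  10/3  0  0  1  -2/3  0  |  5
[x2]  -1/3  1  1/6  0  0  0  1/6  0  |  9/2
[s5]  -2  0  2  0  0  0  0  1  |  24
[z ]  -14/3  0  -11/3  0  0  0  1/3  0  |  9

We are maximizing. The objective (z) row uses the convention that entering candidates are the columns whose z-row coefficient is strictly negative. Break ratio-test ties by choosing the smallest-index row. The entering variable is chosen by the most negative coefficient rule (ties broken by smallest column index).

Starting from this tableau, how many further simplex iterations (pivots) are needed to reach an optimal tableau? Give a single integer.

pivot: x1 in, s3 out → z = 16
pivot: s4 in, s2 out → z = 33/2
pivot: x3 in, x2 out → z = 204/7
No improving column remains; optimal.

3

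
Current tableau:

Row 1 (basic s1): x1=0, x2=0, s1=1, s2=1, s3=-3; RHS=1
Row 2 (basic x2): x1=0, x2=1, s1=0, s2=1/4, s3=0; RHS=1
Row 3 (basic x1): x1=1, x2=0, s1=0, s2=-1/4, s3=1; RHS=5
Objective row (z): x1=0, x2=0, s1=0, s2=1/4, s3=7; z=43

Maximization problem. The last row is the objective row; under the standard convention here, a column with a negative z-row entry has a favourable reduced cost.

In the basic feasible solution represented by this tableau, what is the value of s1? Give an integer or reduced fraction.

1

s1 is basic (row 1); its value is the RHS of that row: 1.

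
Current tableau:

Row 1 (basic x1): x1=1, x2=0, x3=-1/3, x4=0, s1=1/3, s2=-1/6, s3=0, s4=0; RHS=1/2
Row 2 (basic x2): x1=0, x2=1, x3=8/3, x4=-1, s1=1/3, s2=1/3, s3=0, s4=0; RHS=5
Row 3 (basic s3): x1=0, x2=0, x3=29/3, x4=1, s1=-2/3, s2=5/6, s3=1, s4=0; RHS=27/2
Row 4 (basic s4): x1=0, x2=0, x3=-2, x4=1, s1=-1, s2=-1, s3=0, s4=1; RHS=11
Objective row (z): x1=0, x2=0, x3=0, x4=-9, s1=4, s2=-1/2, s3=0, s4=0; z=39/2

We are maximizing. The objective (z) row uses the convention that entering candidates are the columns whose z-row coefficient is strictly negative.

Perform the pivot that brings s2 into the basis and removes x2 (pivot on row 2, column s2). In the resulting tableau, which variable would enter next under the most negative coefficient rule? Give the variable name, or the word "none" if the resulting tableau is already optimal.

Pivot element 1/3. New z-row = old z-row − (-1/2)·(row 2/(1/3)).
Updated z-row coefficients: x1: 0, x2: 3/2, x3: 4, x4: -21/2, s1: 9/2, s2: 0, s3: 0, s4: 0.
The most negative is -21/2 in column x4, so x4 would enter next.

x4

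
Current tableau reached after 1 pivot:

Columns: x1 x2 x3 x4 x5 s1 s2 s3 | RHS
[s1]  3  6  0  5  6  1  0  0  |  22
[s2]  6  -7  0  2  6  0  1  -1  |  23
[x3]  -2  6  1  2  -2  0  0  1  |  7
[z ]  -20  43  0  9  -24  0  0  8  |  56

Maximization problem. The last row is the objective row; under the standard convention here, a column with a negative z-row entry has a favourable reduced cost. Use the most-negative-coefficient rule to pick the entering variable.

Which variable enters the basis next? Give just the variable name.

x5

Objective-row coefficients: x1: -20, x2: 43, x3: 0, x4: 9, x5: -24, s1: 0, s2: 0, s3: 8.
The most negative is -24 in column x5, so x5 enters.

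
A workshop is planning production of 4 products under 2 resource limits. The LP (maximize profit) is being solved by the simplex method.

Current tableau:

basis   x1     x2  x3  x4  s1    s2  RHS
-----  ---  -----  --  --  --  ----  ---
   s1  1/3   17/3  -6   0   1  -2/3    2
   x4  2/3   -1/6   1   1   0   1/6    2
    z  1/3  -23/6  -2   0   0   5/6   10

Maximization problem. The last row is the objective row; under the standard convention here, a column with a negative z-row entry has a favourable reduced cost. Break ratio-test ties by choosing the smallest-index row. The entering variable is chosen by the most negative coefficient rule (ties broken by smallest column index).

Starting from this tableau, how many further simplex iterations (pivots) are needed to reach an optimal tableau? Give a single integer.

2

pivot: x2 in, s1 out → z = 193/17
pivot: x3 in, x4 out → z = 53/2
No improving column remains; optimal.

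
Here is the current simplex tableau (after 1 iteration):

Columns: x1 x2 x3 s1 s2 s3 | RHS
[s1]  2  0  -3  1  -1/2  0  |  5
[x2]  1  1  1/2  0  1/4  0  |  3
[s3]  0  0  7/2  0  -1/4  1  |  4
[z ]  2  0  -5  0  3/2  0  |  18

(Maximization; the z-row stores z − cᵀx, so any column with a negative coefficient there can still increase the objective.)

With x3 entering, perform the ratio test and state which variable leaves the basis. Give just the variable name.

Ratios: row 1 (s1): entry -3 ≤ 0, skip; row 2 (x2): 3/(1/2) = 6; row 3 (s3): 4/(7/2) = 8/7.
Minimum ratio 8/7 is in the s3 row, so s3 leaves.

s3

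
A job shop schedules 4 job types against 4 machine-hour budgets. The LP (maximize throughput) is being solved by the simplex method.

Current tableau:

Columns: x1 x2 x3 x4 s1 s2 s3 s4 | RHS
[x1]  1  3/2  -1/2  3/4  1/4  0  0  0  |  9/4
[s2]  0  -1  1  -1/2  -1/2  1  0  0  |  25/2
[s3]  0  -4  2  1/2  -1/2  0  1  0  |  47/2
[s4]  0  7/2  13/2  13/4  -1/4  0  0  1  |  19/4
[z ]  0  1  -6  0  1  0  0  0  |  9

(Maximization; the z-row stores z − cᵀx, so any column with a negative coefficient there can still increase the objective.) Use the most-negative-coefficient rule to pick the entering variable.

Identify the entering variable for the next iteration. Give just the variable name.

x3

Objective-row coefficients: x1: 0, x2: 1, x3: -6, x4: 0, s1: 1, s2: 0, s3: 0, s4: 0.
The most negative is -6 in column x3, so x3 enters.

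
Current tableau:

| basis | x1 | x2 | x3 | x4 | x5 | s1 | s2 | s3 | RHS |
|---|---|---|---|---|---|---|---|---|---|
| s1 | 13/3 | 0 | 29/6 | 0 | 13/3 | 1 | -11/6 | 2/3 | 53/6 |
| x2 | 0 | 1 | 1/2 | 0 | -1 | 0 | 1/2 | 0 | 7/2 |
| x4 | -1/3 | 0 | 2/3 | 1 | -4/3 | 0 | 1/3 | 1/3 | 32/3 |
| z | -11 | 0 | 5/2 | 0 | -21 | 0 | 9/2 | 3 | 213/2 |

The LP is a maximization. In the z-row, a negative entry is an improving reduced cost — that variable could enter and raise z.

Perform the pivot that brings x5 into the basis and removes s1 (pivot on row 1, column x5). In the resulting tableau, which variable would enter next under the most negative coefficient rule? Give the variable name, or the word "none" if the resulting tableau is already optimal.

s2

Pivot element 13/3. New z-row = old z-row − (-21)·(row 1/(13/3)).
Updated z-row coefficients: x1: 10, x2: 0, x3: 337/13, x4: 0, x5: 0, s1: 63/13, s2: -57/13, s3: 81/13.
The most negative is -57/13 in column s2, so s2 would enter next.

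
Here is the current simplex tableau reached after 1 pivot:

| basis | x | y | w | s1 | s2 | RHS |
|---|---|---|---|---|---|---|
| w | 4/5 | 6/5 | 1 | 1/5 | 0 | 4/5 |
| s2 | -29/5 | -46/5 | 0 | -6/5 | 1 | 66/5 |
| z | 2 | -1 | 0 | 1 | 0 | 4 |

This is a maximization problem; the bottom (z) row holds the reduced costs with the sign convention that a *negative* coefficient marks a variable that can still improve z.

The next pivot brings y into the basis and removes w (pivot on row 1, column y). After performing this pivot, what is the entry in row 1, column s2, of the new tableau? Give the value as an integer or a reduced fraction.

Pivot element is row 1, column y: 6/5.
Normalize row 1: new (row 1, s2) = 0/(6/5) = 0.
Row 1 is the pivot row, so the entry is 0.

0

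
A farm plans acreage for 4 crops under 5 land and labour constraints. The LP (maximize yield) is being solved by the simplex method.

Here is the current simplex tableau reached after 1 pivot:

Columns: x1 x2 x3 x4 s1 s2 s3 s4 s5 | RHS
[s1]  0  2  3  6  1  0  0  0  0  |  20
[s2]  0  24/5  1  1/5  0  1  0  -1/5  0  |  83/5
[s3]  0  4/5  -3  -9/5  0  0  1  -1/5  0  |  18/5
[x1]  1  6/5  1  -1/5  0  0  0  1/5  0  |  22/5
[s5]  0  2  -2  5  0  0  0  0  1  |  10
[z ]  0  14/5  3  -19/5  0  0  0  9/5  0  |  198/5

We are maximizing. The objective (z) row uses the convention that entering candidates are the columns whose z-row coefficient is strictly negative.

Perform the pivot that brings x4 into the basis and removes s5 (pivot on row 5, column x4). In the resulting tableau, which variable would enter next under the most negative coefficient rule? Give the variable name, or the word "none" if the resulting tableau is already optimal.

none

Pivot element 5. New z-row = old z-row − (-19/5)·(row 5/5).
Updated z-row coefficients: x1: 0, x2: 108/25, x3: 37/25, x4: 0, s1: 0, s2: 0, s3: 0, s4: 9/5, s5: 19/25.
No coefficient is strictly negative; the tableau after this pivot is optimal.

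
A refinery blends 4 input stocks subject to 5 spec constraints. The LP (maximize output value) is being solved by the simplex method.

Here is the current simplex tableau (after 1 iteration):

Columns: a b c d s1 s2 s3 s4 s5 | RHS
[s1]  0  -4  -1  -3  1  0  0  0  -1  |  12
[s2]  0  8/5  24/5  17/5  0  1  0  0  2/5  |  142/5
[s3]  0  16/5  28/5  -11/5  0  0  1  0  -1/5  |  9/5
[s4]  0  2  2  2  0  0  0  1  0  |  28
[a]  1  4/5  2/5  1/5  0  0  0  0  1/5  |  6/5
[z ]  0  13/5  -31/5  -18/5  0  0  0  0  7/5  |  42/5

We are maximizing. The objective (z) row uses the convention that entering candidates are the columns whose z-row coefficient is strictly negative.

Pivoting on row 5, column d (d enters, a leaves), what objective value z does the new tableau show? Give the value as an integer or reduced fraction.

Minimum ratio for d: (6/5)/(1/5) = 6.
z changes by −(z-row coeff of d)·ratio = −(-18/5)·6 = 108/5.
New z = 42/5 + (108/5) = 30.

30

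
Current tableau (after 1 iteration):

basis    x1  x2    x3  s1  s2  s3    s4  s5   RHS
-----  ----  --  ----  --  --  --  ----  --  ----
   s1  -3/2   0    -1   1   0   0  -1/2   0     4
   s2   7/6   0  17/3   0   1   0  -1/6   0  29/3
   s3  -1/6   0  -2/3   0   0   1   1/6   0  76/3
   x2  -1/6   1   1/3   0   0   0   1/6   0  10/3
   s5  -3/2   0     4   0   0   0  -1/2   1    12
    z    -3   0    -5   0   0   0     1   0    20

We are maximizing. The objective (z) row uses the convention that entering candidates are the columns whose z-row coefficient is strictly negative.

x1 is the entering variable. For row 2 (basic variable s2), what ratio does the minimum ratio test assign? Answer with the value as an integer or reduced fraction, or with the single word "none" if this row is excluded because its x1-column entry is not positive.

Ratio = RHS / (x1 entry) = (29/3) / (7/6) = 58/7.

58/7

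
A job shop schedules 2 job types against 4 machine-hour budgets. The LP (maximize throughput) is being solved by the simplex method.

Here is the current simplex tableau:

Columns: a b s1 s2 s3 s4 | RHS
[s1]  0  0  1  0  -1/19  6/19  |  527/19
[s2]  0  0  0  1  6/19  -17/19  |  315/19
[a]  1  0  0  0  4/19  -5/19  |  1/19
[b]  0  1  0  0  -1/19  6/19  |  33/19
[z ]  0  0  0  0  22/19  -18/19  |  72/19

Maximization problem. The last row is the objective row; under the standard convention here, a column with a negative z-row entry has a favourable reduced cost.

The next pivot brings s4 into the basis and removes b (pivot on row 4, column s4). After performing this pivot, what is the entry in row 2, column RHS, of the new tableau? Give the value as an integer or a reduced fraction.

Pivot element is row 4, column s4: 6/19.
Normalize row 4: new (row 4, RHS) = (33/19)/(6/19) = 11/2.
row 2 ← row 2 − (-17/19)·(new row 4): 315/19 − (-17/19)·(11/2) = 43/2.

43/2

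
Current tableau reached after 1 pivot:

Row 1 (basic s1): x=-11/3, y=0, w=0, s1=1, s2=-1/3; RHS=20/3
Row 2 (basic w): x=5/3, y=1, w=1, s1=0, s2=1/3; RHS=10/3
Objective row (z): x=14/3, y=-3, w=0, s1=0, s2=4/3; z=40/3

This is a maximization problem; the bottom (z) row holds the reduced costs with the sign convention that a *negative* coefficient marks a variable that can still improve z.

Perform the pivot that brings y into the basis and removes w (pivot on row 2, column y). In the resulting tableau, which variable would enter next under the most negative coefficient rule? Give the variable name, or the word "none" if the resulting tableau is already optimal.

Pivot element 1. New z-row = old z-row − (-3)·(row 2/1).
Updated z-row coefficients: x: 29/3, y: 0, w: 3, s1: 0, s2: 7/3.
No coefficient is strictly negative; the tableau after this pivot is optimal.

none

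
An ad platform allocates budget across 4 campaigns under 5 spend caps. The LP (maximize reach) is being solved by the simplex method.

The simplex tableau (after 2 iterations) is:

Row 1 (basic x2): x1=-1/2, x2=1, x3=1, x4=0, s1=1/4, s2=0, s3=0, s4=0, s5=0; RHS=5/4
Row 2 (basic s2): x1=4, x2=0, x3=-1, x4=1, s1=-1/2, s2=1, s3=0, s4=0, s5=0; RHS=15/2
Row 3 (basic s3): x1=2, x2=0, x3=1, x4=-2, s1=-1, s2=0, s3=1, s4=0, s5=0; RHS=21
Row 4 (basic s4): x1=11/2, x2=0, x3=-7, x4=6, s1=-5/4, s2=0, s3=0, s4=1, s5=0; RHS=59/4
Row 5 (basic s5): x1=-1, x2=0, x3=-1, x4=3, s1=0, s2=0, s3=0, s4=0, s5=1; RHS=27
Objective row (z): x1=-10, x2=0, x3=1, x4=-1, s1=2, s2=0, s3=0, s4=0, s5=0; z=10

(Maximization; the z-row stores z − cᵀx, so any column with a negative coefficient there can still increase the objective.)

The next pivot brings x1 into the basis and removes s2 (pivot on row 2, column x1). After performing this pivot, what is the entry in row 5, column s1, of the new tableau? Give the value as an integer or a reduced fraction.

-1/8

Pivot element is row 2, column x1: 4.
Normalize row 2: new (row 2, s1) = (-1/2)/4 = -1/8.
row 5 ← row 5 − (-1)·(new row 2): 0 − (-1)·(-1/8) = -1/8.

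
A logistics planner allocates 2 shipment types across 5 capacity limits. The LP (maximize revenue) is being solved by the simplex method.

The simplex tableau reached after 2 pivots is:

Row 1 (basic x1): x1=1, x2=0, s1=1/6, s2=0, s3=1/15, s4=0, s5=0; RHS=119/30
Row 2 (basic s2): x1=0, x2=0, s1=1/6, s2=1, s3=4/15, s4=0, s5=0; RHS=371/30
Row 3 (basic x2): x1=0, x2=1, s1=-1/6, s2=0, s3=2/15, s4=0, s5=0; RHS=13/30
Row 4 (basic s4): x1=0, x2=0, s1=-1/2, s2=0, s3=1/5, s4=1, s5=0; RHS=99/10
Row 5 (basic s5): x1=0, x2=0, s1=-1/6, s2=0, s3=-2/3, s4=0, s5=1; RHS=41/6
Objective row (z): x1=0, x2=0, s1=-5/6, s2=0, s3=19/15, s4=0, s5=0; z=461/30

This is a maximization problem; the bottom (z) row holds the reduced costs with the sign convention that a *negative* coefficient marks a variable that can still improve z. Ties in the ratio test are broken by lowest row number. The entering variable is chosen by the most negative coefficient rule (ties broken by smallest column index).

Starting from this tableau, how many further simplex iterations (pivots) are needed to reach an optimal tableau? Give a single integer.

pivot: s1 in, x1 out → z = 176/5
No improving column remains; optimal.

1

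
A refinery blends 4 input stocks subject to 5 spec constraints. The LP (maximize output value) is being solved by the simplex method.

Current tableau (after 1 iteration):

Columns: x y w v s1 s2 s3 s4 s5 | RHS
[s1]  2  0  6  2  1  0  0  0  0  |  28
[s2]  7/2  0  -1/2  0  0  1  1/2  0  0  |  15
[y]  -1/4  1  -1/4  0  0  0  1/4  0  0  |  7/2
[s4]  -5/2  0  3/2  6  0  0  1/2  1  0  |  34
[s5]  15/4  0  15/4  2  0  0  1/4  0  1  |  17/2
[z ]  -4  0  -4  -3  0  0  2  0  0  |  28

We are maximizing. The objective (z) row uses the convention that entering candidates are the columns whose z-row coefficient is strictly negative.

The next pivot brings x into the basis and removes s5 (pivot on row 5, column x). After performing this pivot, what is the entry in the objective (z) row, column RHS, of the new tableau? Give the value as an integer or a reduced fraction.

Pivot element is row 5, column x: 15/4.
Normalize row 5: new (row 5, RHS) = (17/2)/(15/4) = 34/15.
z-row ← z-row − (-4)·(new row 5): 28 − (-4)·(34/15) = 556/15.

556/15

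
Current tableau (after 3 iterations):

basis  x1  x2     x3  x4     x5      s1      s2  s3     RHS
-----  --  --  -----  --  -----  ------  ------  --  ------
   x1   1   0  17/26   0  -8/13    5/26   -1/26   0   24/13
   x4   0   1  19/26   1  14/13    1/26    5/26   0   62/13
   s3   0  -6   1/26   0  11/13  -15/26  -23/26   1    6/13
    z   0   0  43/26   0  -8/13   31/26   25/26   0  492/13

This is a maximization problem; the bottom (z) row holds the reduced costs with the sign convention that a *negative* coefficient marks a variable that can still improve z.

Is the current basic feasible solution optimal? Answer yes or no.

no

Column x5 has objective-row coefficient -8/13, which is negative; an improving pivot exists, so not yet optimal.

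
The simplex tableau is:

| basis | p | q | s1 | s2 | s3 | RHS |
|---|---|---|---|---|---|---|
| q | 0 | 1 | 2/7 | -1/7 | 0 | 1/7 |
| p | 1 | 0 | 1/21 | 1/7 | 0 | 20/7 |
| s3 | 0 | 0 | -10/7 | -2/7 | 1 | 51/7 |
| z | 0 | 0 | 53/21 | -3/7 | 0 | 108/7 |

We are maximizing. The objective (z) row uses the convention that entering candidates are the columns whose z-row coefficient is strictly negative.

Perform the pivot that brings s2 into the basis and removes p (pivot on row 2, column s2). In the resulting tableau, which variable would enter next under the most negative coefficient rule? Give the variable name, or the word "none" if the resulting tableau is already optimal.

Pivot element 1/7. New z-row = old z-row − (-3/7)·(row 2/(1/7)).
Updated z-row coefficients: p: 3, q: 0, s1: 8/3, s2: 0, s3: 0.
No coefficient is strictly negative; the tableau after this pivot is optimal.

none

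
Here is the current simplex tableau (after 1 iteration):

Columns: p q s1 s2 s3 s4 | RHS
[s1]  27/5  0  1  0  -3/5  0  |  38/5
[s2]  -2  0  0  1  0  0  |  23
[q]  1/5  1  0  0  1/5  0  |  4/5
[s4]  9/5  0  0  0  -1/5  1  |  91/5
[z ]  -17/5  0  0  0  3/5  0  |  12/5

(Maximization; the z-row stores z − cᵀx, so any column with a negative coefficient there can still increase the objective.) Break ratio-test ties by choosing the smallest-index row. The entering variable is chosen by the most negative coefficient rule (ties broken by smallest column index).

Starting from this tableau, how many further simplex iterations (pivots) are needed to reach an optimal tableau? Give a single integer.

1

pivot: p in, s1 out → z = 194/27
No improving column remains; optimal.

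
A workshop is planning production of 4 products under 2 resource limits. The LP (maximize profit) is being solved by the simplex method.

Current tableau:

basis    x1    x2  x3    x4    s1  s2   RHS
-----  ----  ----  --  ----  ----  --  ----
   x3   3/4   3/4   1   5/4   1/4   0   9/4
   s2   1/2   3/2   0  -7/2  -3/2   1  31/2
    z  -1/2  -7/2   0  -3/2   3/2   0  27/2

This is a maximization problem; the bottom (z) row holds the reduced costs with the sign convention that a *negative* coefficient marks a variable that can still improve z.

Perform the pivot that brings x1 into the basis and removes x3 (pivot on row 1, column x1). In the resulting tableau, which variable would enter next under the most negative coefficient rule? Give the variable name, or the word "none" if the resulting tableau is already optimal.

Pivot element 3/4. New z-row = old z-row − (-1/2)·(row 1/(3/4)).
Updated z-row coefficients: x1: 0, x2: -3, x3: 2/3, x4: -2/3, s1: 5/3, s2: 0.
The most negative is -3 in column x2, so x2 would enter next.

x2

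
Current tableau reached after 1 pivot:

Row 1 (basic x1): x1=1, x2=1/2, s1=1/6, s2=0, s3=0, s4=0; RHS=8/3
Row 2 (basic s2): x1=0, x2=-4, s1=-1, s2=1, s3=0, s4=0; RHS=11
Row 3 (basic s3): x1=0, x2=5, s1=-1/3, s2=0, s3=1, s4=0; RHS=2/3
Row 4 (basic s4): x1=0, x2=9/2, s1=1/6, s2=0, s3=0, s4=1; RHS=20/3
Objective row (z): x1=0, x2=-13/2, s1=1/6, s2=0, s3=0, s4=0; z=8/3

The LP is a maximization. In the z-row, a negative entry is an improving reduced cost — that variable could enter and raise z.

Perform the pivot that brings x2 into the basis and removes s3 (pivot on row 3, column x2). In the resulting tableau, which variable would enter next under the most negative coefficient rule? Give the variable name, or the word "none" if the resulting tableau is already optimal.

s1

Pivot element 5. New z-row = old z-row − (-13/2)·(row 3/5).
Updated z-row coefficients: x1: 0, x2: 0, s1: -4/15, s2: 0, s3: 13/10, s4: 0.
The most negative is -4/15 in column s1, so s1 would enter next.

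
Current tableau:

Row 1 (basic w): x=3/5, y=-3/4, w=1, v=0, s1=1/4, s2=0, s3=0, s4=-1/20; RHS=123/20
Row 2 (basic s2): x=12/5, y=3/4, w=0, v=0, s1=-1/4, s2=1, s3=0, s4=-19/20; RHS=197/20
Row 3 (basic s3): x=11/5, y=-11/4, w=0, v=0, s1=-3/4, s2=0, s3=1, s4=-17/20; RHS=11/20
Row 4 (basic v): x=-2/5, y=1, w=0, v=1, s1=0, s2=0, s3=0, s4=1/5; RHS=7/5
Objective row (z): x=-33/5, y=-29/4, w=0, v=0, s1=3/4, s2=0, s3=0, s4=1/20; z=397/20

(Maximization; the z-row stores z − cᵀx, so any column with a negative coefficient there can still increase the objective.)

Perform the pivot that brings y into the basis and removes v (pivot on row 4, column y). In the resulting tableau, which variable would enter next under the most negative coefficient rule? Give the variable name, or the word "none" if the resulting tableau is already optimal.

x

Pivot element 1. New z-row = old z-row − (-29/4)·(row 4/1).
Updated z-row coefficients: x: -19/2, y: 0, w: 0, v: 29/4, s1: 3/4, s2: 0, s3: 0, s4: 3/2.
The most negative is -19/2 in column x, so x would enter next.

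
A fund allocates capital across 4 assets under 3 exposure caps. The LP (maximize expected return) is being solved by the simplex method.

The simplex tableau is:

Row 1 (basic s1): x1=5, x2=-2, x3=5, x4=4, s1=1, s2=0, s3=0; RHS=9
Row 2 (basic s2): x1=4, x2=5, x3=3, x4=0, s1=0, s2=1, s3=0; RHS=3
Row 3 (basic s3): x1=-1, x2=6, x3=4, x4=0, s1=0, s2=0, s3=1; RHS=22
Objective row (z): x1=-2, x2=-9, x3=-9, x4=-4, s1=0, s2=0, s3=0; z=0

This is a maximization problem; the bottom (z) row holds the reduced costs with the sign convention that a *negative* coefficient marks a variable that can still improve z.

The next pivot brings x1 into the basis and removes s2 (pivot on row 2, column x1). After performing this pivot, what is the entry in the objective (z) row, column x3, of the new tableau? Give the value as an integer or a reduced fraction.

Pivot element is row 2, column x1: 4.
Normalize row 2: new (row 2, x3) = 3/4 = 3/4.
z-row ← z-row − (-2)·(new row 2): -9 − (-2)·(3/4) = -15/2.

-15/2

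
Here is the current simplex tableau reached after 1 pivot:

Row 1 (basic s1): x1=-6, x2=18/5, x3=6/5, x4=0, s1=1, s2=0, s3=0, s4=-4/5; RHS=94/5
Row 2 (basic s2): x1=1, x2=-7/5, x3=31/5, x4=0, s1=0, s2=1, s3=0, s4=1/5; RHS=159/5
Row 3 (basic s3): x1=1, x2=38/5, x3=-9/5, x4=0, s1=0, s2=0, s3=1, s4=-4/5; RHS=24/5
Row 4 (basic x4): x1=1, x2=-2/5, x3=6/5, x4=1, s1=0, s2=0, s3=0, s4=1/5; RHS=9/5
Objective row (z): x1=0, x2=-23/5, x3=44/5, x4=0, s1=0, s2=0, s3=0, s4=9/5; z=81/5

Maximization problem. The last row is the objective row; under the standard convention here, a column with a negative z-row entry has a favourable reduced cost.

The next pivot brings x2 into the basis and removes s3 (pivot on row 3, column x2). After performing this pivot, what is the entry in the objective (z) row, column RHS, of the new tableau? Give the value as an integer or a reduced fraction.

363/19

Pivot element is row 3, column x2: 38/5.
Normalize row 3: new (row 3, RHS) = (24/5)/(38/5) = 12/19.
z-row ← z-row − (-23/5)·(new row 3): 81/5 − (-23/5)·(12/19) = 363/19.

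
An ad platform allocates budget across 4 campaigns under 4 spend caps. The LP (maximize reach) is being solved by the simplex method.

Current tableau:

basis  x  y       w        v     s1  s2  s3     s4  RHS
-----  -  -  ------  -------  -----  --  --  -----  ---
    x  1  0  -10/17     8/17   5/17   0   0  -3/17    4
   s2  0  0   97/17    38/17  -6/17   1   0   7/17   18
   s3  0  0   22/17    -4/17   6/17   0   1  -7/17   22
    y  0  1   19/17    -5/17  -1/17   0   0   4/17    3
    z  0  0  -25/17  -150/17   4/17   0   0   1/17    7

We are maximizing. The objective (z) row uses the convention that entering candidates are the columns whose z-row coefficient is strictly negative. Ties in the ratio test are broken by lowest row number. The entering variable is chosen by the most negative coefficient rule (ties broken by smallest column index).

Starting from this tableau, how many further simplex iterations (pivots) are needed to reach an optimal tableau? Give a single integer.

2

pivot: v in, s2 out → z = 1483/19
pivot: s1 in, x out → z = 551/7
No improving column remains; optimal.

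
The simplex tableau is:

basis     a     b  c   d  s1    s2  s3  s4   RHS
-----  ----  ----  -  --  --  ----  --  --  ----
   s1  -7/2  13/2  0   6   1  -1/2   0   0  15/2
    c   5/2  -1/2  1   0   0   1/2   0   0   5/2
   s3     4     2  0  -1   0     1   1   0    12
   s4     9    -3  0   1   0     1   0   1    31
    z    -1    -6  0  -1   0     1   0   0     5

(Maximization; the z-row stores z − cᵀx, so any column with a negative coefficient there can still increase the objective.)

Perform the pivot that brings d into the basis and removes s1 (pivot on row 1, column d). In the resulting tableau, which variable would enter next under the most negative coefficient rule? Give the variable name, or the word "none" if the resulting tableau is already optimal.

b

Pivot element 6. New z-row = old z-row − (-1)·(row 1/6).
Updated z-row coefficients: a: -19/12, b: -59/12, c: 0, d: 0, s1: 1/6, s2: 11/12, s3: 0, s4: 0.
The most negative is -59/12 in column b, so b would enter next.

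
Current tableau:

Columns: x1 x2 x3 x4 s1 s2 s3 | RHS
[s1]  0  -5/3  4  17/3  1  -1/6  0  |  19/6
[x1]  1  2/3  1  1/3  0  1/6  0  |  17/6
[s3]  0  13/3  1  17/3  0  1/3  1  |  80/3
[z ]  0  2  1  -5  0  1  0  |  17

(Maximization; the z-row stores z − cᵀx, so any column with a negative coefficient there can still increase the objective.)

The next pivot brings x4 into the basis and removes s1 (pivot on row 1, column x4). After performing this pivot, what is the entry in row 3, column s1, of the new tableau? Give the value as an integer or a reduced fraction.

-1

Pivot element is row 1, column x4: 17/3.
Normalize row 1: new (row 1, s1) = 1/(17/3) = 3/17.
row 3 ← row 3 − (17/3)·(new row 1): 0 − (17/3)·(3/17) = -1.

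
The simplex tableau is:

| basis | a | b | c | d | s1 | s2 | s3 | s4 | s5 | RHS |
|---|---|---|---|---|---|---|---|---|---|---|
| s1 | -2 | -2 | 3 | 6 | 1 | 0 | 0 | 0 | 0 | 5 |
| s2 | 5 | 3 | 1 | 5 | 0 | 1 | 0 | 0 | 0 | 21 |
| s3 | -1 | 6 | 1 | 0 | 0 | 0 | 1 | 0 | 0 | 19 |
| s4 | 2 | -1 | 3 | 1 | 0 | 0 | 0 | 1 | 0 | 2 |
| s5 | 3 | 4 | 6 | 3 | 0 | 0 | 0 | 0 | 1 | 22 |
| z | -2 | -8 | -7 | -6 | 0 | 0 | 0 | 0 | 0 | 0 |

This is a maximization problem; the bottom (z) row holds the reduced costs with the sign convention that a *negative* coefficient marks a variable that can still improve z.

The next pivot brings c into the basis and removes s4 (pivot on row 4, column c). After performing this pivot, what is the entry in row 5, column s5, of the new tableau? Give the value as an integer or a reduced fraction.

1

Pivot element is row 4, column c: 3.
Normalize row 4: new (row 4, s5) = 0/3 = 0.
row 5 ← row 5 − 6·(new row 4): 1 − 6·0 = 1.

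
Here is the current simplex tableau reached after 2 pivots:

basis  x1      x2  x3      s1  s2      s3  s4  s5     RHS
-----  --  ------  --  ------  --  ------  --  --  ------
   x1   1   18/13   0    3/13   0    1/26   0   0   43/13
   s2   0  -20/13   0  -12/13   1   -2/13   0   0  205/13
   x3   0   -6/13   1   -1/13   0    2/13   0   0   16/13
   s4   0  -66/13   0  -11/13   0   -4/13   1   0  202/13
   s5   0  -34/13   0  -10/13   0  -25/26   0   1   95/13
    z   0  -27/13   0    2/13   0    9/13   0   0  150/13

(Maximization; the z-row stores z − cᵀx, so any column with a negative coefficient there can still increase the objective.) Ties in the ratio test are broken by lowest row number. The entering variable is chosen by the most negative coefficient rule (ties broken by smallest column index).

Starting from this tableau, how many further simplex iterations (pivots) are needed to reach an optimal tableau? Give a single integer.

1

pivot: x2 in, x1 out → z = 33/2
No improving column remains; optimal.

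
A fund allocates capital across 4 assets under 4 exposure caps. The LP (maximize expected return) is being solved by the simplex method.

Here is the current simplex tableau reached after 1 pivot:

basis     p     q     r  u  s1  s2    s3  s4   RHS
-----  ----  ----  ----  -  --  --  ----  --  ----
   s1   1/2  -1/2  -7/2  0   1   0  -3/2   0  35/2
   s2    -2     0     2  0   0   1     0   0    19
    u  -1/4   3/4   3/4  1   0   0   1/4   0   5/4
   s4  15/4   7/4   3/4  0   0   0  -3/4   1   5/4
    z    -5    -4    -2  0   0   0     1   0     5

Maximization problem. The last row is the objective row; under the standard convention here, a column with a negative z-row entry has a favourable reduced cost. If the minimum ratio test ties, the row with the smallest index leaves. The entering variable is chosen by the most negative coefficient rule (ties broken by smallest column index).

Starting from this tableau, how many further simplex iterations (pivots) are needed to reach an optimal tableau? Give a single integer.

3

pivot: p in, s4 out → z = 20/3
pivot: q in, p out → z = 55/7
pivot: s3 in, u out → z = 35/4
No improving column remains; optimal.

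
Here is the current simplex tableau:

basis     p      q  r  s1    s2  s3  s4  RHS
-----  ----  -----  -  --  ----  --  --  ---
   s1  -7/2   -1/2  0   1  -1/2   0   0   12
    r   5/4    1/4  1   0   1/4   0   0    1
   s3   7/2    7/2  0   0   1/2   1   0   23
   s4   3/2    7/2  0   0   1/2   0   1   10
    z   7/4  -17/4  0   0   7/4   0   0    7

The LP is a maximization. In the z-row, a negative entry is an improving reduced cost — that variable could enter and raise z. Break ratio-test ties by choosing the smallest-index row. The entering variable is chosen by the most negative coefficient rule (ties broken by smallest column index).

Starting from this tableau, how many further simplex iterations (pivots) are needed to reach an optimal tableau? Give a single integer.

1

pivot: q in, s4 out → z = 134/7
No improving column remains; optimal.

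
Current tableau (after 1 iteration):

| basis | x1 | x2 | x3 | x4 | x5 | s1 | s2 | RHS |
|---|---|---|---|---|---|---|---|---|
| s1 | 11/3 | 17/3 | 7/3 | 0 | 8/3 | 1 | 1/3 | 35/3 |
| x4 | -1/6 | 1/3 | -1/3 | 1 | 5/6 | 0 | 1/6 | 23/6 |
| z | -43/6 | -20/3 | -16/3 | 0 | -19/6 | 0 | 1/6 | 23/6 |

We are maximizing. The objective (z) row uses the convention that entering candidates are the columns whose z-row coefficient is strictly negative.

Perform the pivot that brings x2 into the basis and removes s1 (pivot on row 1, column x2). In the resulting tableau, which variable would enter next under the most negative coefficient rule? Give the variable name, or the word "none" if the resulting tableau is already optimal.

x1

Pivot element 17/3. New z-row = old z-row − (-20/3)·(row 1/(17/3)).
Updated z-row coefficients: x1: -97/34, x2: 0, x3: -44/17, x4: 0, x5: -1/34, s1: 20/17, s2: 19/34.
The most negative is -97/34 in column x1, so x1 would enter next.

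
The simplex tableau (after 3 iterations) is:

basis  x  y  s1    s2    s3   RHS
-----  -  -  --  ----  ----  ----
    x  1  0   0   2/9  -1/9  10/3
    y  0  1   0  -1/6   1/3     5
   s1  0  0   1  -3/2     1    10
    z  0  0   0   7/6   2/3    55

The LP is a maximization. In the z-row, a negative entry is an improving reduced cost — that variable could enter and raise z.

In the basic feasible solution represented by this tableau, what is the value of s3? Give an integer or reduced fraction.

s3 is nonbasic (not in the basis column), so its value in the current BFS is 0.

0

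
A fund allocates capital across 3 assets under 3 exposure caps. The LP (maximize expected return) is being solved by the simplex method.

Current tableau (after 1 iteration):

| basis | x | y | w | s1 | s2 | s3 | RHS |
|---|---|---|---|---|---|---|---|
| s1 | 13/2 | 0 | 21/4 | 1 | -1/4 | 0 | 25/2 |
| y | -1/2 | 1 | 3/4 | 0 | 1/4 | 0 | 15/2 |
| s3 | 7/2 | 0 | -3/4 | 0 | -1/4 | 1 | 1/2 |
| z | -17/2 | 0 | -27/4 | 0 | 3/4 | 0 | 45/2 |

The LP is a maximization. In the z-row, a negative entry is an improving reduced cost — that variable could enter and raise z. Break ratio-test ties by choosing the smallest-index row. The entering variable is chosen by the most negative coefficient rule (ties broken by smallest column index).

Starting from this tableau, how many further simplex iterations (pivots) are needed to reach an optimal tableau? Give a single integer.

2

pivot: x in, s3 out → z = 166/7
pivot: w in, s1 out → z = 1198/31
No improving column remains; optimal.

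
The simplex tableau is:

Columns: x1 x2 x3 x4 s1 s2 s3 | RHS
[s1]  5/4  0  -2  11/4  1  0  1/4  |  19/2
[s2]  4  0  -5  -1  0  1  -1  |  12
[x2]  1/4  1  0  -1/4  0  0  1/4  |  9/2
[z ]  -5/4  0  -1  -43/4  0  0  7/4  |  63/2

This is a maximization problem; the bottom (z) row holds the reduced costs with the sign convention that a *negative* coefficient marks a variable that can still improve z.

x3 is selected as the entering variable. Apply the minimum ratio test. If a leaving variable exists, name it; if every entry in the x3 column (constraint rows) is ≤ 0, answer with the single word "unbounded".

x3-column entries: row 1: -2, row 2: -5, row 3: 0. All ≤ 0, so x3 can increase without bound; the LP is unbounded in this direction.

unbounded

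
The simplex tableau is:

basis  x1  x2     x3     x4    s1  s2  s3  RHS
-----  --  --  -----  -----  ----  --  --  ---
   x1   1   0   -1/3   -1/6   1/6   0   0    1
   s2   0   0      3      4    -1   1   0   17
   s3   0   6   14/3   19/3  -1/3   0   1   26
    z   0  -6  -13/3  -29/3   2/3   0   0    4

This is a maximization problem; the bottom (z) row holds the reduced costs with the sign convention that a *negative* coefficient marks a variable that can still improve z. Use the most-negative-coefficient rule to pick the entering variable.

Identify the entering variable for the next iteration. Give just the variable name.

x4

Objective-row coefficients: x1: 0, x2: -6, x3: -13/3, x4: -29/3, s1: 2/3, s2: 0, s3: 0.
The most negative is -29/3 in column x4, so x4 enters.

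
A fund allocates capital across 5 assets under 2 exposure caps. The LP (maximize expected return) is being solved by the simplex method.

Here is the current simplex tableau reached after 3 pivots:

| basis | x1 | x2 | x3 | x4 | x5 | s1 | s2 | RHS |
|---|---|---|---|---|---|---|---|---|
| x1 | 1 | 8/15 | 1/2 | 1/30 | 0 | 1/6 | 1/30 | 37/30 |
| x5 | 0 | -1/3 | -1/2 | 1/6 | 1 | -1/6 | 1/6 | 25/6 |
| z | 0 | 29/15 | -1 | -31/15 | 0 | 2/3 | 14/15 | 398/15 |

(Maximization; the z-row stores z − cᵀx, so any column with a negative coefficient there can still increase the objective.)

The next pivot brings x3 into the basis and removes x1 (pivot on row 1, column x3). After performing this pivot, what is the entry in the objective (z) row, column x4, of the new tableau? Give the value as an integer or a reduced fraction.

Pivot element is row 1, column x3: 1/2.
Normalize row 1: new (row 1, x4) = (1/30)/(1/2) = 1/15.
z-row ← z-row − (-1)·(new row 1): -31/15 − (-1)·(1/15) = -2.

-2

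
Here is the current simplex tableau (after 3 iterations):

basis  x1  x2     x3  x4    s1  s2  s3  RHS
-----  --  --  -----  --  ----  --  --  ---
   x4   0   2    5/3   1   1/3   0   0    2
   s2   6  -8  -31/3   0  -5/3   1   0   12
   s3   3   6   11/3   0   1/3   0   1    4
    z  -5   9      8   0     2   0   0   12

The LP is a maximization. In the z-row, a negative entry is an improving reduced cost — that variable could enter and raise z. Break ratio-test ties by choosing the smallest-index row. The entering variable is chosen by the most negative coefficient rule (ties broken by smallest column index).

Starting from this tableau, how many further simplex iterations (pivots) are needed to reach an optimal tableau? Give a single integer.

pivot: x1 in, s3 out → z = 56/3
No improving column remains; optimal.

1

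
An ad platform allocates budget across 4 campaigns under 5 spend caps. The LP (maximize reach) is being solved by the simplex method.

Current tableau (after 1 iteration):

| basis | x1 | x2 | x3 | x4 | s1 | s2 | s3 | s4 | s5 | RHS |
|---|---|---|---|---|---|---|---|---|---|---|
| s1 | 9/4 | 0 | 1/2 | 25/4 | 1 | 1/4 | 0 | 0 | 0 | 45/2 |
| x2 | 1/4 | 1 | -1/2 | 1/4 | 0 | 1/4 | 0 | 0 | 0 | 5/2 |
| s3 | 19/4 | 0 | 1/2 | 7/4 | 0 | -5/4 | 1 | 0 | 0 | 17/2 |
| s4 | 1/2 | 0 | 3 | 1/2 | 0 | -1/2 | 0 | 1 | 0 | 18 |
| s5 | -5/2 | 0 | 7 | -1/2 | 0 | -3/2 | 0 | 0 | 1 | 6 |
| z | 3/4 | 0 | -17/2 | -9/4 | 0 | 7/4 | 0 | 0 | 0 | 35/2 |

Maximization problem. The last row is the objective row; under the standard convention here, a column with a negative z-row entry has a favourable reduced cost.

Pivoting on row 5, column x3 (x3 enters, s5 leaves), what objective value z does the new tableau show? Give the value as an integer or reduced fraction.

Minimum ratio for x3: 6/7 = 6/7.
z changes by −(z-row coeff of x3)·ratio = −(-17/2)·(6/7) = 51/7.
New z = 35/2 + (51/7) = 347/14.

347/14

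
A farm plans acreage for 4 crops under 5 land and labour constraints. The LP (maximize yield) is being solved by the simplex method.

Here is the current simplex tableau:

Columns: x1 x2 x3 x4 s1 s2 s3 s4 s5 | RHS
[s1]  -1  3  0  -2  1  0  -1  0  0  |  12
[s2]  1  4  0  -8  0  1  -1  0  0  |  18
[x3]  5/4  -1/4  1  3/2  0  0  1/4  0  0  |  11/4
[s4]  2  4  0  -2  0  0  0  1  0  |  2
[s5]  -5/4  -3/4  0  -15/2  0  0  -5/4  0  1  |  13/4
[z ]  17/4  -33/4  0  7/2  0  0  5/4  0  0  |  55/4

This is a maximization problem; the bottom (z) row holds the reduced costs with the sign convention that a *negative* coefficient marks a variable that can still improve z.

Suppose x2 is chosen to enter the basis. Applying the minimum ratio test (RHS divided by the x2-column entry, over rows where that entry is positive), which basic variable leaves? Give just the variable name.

Ratios: row 1 (s1): 12/3 = 4; row 2 (s2): 18/4 = 9/2; row 3 (x3): entry -1/4 ≤ 0, skip; row 4 (s4): 2/4 = 1/2; row 5 (s5): entry -3/4 ≤ 0, skip.
Minimum ratio 1/2 is in the s4 row, so s4 leaves.

s4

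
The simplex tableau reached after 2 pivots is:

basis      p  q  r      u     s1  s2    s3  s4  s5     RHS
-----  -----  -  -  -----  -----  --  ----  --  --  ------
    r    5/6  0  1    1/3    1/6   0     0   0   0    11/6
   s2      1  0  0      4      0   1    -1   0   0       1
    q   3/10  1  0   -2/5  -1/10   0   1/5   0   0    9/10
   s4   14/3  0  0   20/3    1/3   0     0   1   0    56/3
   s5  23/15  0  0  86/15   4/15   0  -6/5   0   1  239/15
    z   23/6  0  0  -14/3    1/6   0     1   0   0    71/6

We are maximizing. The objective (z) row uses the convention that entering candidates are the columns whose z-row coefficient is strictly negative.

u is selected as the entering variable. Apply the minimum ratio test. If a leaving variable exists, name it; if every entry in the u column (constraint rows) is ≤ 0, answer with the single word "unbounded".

s2

Ratios: row 1 (r): (11/6)/(1/3) = 11/2; row 2 (s2): 1/4 = 1/4; row 3 (q): entry -2/5 ≤ 0, skip; row 4 (s4): (56/3)/(20/3) = 14/5; row 5 (s5): (239/15)/(86/15) = 239/86.
Minimum ratio is in the s2 row, so s2 leaves.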